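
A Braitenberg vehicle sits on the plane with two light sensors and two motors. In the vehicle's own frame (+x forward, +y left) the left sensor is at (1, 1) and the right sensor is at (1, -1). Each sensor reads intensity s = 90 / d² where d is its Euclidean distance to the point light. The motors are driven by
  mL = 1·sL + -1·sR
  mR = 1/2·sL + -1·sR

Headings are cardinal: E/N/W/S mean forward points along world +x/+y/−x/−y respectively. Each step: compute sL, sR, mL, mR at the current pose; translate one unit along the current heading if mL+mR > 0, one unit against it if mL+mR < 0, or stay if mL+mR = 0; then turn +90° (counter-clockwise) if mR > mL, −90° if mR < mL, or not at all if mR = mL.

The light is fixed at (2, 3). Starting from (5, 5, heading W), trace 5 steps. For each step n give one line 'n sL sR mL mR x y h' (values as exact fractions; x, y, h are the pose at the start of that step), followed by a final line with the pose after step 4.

n=0: pose=(5,5,W); sL=18, sR=90/13; mL=144/13, mR=27/13; mL+mR=171/13 → advance +1; mR−mL=-9 → turn -1·90°
n=1: pose=(4,5,N); sL=9, sR=5; mL=4, mR=-1/2; mL+mR=7/2 → advance +1; mR−mL=-9/2 → turn -1·90°
n=2: pose=(4,6,E); sL=18/5, sR=90/13; mL=-216/65, mR=-333/65; mL+mR=-549/65 → advance -1; mR−mL=-9/5 → turn -1·90°
n=3: pose=(3,6,S); sL=45/4, sR=45/2; mL=-45/4, mR=-135/8; mL+mR=-225/8 → advance -1; mR−mL=-45/8 → turn -1·90°
n=4: pose=(3,7,W); sL=10, sR=18/5; mL=32/5, mR=7/5; mL+mR=39/5 → advance +1; mR−mL=-5 → turn -1·90°

0 18 90/13 144/13 27/13 5 5 W
1 9 5 4 -1/2 4 5 N
2 18/5 90/13 -216/65 -333/65 4 6 E
3 45/4 45/2 -45/4 -135/8 3 6 S
4 10 18/5 32/5 7/5 3 7 W
final 2 7 N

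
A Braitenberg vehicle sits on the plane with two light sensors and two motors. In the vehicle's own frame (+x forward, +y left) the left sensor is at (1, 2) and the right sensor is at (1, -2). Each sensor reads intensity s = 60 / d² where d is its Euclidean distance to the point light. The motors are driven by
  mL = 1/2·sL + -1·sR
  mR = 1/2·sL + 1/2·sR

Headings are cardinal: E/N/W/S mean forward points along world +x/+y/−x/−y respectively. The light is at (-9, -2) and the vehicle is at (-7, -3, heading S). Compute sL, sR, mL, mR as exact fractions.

left sensor world pos  = (-5, -4); dL² = 20
right sensor world pos = (-9, -4); dR² = 4
sL = 60/20 = 3
sR = 60/4 = 15
mL = 1/2·sL + -1·sR = -27/2
mR = 1/2·sL + 1/2·sR = 9

3 15 -27/2 9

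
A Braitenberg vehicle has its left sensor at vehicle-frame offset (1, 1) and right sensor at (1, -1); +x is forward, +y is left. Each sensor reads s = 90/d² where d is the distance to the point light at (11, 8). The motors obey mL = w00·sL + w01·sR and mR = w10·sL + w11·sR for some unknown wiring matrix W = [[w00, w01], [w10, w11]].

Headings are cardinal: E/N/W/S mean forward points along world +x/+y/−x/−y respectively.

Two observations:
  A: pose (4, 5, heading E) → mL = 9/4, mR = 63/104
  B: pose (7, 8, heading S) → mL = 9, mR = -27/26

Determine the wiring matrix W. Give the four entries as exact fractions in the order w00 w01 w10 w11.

1 0 -1/2 1

obs A: pose=(4,5,E) → sL=9/4, sR=45/26, mL=9/4, mR=63/104
obs B: pose=(7,8,S) → sL=9, sR=45/13, mL=9, mR=-27/26
sensor matrix S = [[9/4, 45/26], [9, 45/13]]; det S = -405/52
solve [mL_A; mL_B] = S·[w00; w01] and [mR_A; mR_B] = S·[w10; w11]:
  w00 = 1, w01 = 0, w10 = -1/2, w11 = 1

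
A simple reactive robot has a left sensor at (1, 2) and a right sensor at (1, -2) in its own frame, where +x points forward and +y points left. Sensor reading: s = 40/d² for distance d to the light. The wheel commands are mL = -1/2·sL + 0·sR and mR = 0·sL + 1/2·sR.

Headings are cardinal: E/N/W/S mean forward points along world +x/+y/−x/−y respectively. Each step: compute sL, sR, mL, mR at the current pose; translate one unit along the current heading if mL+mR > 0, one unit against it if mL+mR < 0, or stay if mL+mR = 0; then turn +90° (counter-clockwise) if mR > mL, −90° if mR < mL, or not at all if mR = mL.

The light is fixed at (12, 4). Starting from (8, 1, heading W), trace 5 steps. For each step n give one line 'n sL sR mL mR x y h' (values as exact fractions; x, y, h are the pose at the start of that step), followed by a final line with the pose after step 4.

0 4/5 20/13 -2/5 10/13 8 1 W
1 8/5 8/13 -4/5 4/13 7 1 S
2 5/2 5/4 -5/4 5/8 7 2 E
3 8/13 40/17 -4/13 20/17 6 2 N
4 20/29 4/5 -10/29 2/5 6 3 W
final 5 3 S

n=0: pose=(8,1,W); sL=4/5, sR=20/13; mL=-2/5, mR=10/13; mL+mR=24/65 → advance +1; mR−mL=76/65 → turn +1·90°
n=1: pose=(7,1,S); sL=8/5, sR=8/13; mL=-4/5, mR=4/13; mL+mR=-32/65 → advance -1; mR−mL=72/65 → turn +1·90°
n=2: pose=(7,2,E); sL=5/2, sR=5/4; mL=-5/4, mR=5/8; mL+mR=-5/8 → advance -1; mR−mL=15/8 → turn +1·90°
n=3: pose=(6,2,N); sL=8/13, sR=40/17; mL=-4/13, mR=20/17; mL+mR=192/221 → advance +1; mR−mL=328/221 → turn +1·90°
n=4: pose=(6,3,W); sL=20/29, sR=4/5; mL=-10/29, mR=2/5; mL+mR=8/145 → advance +1; mR−mL=108/145 → turn +1·90°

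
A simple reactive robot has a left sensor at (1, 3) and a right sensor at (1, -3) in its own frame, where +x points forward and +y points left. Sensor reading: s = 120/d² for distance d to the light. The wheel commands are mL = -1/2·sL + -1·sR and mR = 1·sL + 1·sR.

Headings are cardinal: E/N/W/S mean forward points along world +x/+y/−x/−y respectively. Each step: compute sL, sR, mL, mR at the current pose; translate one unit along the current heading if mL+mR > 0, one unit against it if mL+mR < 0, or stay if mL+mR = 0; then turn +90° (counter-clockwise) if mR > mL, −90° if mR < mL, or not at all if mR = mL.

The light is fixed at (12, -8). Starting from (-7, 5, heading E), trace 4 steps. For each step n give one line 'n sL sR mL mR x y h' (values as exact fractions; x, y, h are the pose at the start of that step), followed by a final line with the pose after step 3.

0 6/29 15/53 -594/1537 753/1537 -7 5 E
1 120/637 120/421 -101700/268177 126960/268177 -6 5 N
2 60/241 12/65 -4842/15665 6792/15665 -6 6 W
3 24/85 120/653 -18036/55505 25872/55505 -7 6 S
final -7 5 E

n=0: pose=(-7,5,E); sL=6/29, sR=15/53; mL=-594/1537, mR=753/1537; mL+mR=3/29 → advance +1; mR−mL=1347/1537 → turn +1·90°
n=1: pose=(-6,5,N); sL=120/637, sR=120/421; mL=-101700/268177, mR=126960/268177; mL+mR=60/637 → advance +1; mR−mL=228660/268177 → turn +1·90°
n=2: pose=(-6,6,W); sL=60/241, sR=12/65; mL=-4842/15665, mR=6792/15665; mL+mR=30/241 → advance +1; mR−mL=11634/15665 → turn +1·90°
n=3: pose=(-7,6,S); sL=24/85, sR=120/653; mL=-18036/55505, mR=25872/55505; mL+mR=12/85 → advance +1; mR−mL=43908/55505 → turn +1·90°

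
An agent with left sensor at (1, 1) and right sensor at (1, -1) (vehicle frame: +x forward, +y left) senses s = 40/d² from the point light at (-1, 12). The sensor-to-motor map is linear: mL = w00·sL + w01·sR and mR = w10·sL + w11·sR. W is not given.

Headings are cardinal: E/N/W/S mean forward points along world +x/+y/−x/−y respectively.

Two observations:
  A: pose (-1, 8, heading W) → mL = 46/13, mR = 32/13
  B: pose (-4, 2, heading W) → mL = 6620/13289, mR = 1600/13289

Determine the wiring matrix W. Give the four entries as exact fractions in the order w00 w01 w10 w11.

obs A: pose=(-1,8,W) → sL=20/13, sR=4, mL=46/13, mR=32/13
obs B: pose=(-4,2,W) → sL=40/137, sR=40/97, mL=6620/13289, mR=1600/13289
sensor matrix S = [[20/13, 4], [40/137, 40/97]]; det S = -92160/172757
solve [mL_A; mL_B] = S·[w00; w01] and [mR_A; mR_B] = S·[w10; w11]:
  w00 = 1, w01 = 1/2, w10 = -1, w11 = 1

1 1/2 -1 1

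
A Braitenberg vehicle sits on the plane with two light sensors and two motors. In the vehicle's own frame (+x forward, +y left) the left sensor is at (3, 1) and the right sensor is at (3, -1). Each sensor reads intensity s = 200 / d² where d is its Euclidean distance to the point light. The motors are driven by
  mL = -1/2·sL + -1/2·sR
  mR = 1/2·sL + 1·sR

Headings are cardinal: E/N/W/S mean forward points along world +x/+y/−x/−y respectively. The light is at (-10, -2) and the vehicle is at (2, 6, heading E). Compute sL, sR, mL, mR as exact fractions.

100/153 100/137 -14500/20961 22150/20961

left sensor world pos  = (5, 7); dL² = 306
right sensor world pos = (5, 5); dR² = 274
sL = 200/306 = 100/153
sR = 200/274 = 100/137
mL = -1/2·sL + -1/2·sR = -14500/20961
mR = 1/2·sL + 1·sR = 22150/20961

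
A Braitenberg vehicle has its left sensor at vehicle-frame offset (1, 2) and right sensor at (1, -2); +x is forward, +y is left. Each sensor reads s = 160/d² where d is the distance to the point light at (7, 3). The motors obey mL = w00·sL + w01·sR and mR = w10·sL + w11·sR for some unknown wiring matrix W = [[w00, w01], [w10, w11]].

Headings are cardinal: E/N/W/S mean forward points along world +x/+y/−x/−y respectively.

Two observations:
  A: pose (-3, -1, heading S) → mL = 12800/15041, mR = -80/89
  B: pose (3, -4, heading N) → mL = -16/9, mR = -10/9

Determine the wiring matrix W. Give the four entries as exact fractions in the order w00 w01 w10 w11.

1 -1 -1/2 0

obs A: pose=(-3,-1,S) → sL=160/89, sR=160/169, mL=12800/15041, mR=-80/89
obs B: pose=(3,-4,N) → sL=20/9, sR=4, mL=-16/9, mR=-10/9
sensor matrix S = [[160/89, 160/169], [20/9, 4]]; det S = 688640/135369
solve [mL_A; mL_B] = S·[w00; w01] and [mR_A; mR_B] = S·[w10; w11]:
  w00 = 1, w01 = -1, w10 = -1/2, w11 = 0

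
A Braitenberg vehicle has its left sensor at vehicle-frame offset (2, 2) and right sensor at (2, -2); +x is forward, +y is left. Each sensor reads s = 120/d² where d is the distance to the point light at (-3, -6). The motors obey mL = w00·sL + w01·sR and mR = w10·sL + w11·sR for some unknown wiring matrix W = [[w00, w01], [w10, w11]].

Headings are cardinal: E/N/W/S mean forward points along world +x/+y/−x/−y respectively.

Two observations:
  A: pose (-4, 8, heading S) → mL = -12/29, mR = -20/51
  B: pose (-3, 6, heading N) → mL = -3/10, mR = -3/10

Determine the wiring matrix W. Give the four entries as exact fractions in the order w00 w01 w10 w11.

obs A: pose=(-4,8,S) → sL=24/29, sR=40/51, mL=-12/29, mR=-20/51
obs B: pose=(-3,6,N) → sL=3/5, sR=3/5, mL=-3/10, mR=-3/10
sensor matrix S = [[24/29, 40/51], [3/5, 3/5]]; det S = 64/2465
solve [mL_A; mL_B] = S·[w00; w01] and [mR_A; mR_B] = S·[w10; w11]:
  w00 = -1/2, w01 = 0, w10 = 0, w11 = -1/2

-1/2 0 0 -1/2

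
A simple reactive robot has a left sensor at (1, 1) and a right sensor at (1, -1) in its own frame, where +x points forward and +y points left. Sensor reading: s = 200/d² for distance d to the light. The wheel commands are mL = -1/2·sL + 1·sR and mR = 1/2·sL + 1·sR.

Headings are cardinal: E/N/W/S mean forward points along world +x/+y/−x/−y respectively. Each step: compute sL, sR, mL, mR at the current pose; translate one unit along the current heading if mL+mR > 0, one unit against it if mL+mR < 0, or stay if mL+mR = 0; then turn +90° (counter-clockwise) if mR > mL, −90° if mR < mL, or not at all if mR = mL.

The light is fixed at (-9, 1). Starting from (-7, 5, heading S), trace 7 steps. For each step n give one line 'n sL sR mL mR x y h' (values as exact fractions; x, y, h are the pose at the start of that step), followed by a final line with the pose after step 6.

0 100/9 20 130/9 230/9 -7 5 S
1 8 200/13 148/13 252/13 -7 4 E
2 10 25/4 5/4 45/4 -6 4 N
3 200/13 200/29 -300/377 5500/377 -6 5 W
4 100/9 20 130/9 230/9 -7 5 S
5 8 200/13 148/13 252/13 -7 4 E
6 10 25/4 5/4 45/4 -6 4 N
final -6 5 W

n=0: pose=(-7,5,S); sL=100/9, sR=20; mL=130/9, mR=230/9; mL+mR=40 → advance +1; mR−mL=100/9 → turn +1·90°
n=1: pose=(-7,4,E); sL=8, sR=200/13; mL=148/13, mR=252/13; mL+mR=400/13 → advance +1; mR−mL=8 → turn +1·90°
n=2: pose=(-6,4,N); sL=10, sR=25/4; mL=5/4, mR=45/4; mL+mR=25/2 → advance +1; mR−mL=10 → turn +1·90°
n=3: pose=(-6,5,W); sL=200/13, sR=200/29; mL=-300/377, mR=5500/377; mL+mR=400/29 → advance +1; mR−mL=200/13 → turn +1·90°
n=4: pose=(-7,5,S); sL=100/9, sR=20; mL=130/9, mR=230/9; mL+mR=40 → advance +1; mR−mL=100/9 → turn +1·90°
n=5: pose=(-7,4,E); sL=8, sR=200/13; mL=148/13, mR=252/13; mL+mR=400/13 → advance +1; mR−mL=8 → turn +1·90°
n=6: pose=(-6,4,N); sL=10, sR=25/4; mL=5/4, mR=45/4; mL+mR=25/2 → advance +1; mR−mL=10 → turn +1·90°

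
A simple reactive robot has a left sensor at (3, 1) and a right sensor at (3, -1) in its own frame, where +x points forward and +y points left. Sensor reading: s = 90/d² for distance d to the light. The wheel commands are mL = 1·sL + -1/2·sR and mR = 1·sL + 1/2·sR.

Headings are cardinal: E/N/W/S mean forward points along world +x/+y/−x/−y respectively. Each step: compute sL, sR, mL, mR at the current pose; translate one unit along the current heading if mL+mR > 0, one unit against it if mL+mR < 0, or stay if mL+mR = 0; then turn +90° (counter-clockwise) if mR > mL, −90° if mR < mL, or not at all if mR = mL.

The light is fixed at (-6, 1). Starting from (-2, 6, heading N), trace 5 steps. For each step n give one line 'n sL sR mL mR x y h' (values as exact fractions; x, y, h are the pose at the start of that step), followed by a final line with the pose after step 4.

0 90/73 90/89 4725/6497 11295/6497 -2 6 N
1 45/13 9/5 333/130 567/130 -2 7 W
2 18/5 90/13 9/65 459/65 -3 7 S
3 5/4 45/26 5/13 55/26 -3 6 E
4 90/73 90/89 4725/6497 11295/6497 -2 6 N
final -2 7 W

n=0: pose=(-2,6,N); sL=90/73, sR=90/89; mL=4725/6497, mR=11295/6497; mL+mR=180/73 → advance +1; mR−mL=90/89 → turn +1·90°
n=1: pose=(-2,7,W); sL=45/13, sR=9/5; mL=333/130, mR=567/130; mL+mR=90/13 → advance +1; mR−mL=9/5 → turn +1·90°
n=2: pose=(-3,7,S); sL=18/5, sR=90/13; mL=9/65, mR=459/65; mL+mR=36/5 → advance +1; mR−mL=90/13 → turn +1·90°
n=3: pose=(-3,6,E); sL=5/4, sR=45/26; mL=5/13, mR=55/26; mL+mR=5/2 → advance +1; mR−mL=45/26 → turn +1·90°
n=4: pose=(-2,6,N); sL=90/73, sR=90/89; mL=4725/6497, mR=11295/6497; mL+mR=180/73 → advance +1; mR−mL=90/89 → turn +1·90°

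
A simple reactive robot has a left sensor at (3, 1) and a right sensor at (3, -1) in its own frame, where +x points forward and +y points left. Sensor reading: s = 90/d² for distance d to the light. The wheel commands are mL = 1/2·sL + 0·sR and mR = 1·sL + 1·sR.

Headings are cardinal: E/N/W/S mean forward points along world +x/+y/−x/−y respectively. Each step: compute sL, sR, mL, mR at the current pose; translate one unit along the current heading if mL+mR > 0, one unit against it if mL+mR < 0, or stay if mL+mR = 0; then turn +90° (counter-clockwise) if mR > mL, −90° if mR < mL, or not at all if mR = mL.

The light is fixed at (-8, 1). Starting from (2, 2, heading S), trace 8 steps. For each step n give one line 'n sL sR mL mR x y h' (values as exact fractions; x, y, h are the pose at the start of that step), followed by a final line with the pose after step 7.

n=0: pose=(2,2,S); sL=18/25, sR=18/17; mL=9/25, mR=756/425; mL+mR=909/425 → advance +1; mR−mL=603/425 → turn +1·90°
n=1: pose=(2,1,E); sL=9/17, sR=9/17; mL=9/34, mR=18/17; mL+mR=45/34 → advance +1; mR−mL=27/34 → turn +1·90°
n=2: pose=(3,1,N); sL=90/109, sR=10/17; mL=45/109, mR=2620/1853; mL+mR=3385/1853 → advance +1; mR−mL=1855/1853 → turn +1·90°
n=3: pose=(3,2,W); sL=45/32, sR=45/34; mL=45/64, mR=1485/544; mL+mR=3735/1088 → advance +1; mR−mL=2205/1088 → turn +1·90°
n=4: pose=(2,2,S); sL=18/25, sR=18/17; mL=9/25, mR=756/425; mL+mR=909/425 → advance +1; mR−mL=603/425 → turn +1·90°
n=5: pose=(2,1,E); sL=9/17, sR=9/17; mL=9/34, mR=18/17; mL+mR=45/34 → advance +1; mR−mL=27/34 → turn +1·90°
n=6: pose=(3,1,N); sL=90/109, sR=10/17; mL=45/109, mR=2620/1853; mL+mR=3385/1853 → advance +1; mR−mL=1855/1853 → turn +1·90°
n=7: pose=(3,2,W); sL=45/32, sR=45/34; mL=45/64, mR=1485/544; mL+mR=3735/1088 → advance +1; mR−mL=2205/1088 → turn +1·90°

0 18/25 18/17 9/25 756/425 2 2 S
1 9/17 9/17 9/34 18/17 2 1 E
2 90/109 10/17 45/109 2620/1853 3 1 N
3 45/32 45/34 45/64 1485/544 3 2 W
4 18/25 18/17 9/25 756/425 2 2 S
5 9/17 9/17 9/34 18/17 2 1 E
6 90/109 10/17 45/109 2620/1853 3 1 N
7 45/32 45/34 45/64 1485/544 3 2 W
final 2 2 S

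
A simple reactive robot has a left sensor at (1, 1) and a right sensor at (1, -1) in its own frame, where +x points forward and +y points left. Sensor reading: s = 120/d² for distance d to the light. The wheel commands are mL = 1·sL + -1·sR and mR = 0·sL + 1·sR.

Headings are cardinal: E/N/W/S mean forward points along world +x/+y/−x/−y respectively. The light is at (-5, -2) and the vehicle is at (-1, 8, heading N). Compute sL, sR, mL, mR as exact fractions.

12/13 60/73 96/949 60/73

left sensor world pos  = (-2, 9); dL² = 130
right sensor world pos = (0, 9); dR² = 146
sL = 120/130 = 12/13
sR = 120/146 = 60/73
mL = 1·sL + -1·sR = 96/949
mR = 0·sL + 1·sR = 60/73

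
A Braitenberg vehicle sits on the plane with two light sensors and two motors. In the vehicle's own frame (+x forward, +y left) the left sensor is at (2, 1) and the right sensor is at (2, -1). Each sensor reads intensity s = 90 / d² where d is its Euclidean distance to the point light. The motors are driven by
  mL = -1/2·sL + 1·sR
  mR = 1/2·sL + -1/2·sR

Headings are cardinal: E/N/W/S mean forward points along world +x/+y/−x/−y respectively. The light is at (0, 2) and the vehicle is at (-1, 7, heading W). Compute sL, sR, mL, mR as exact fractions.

left sensor world pos  = (-3, 6); dL² = 25
right sensor world pos = (-3, 8); dR² = 45
sL = 90/25 = 18/5
sR = 90/45 = 2
mL = -1/2·sL + 1·sR = 1/5
mR = 1/2·sL + -1/2·sR = 4/5

18/5 2 1/5 4/5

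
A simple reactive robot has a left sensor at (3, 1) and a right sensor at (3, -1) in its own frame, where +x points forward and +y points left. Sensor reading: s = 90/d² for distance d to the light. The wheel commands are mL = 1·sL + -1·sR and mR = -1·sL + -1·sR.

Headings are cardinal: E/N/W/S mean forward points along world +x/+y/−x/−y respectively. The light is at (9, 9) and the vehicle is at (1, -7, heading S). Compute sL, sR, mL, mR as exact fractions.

left sensor world pos  = (2, -10); dL² = 410
right sensor world pos = (0, -10); dR² = 442
sL = 90/410 = 9/41
sR = 90/442 = 45/221
mL = 1·sL + -1·sR = 144/9061
mR = -1·sL + -1·sR = -3834/9061

9/41 45/221 144/9061 -3834/9061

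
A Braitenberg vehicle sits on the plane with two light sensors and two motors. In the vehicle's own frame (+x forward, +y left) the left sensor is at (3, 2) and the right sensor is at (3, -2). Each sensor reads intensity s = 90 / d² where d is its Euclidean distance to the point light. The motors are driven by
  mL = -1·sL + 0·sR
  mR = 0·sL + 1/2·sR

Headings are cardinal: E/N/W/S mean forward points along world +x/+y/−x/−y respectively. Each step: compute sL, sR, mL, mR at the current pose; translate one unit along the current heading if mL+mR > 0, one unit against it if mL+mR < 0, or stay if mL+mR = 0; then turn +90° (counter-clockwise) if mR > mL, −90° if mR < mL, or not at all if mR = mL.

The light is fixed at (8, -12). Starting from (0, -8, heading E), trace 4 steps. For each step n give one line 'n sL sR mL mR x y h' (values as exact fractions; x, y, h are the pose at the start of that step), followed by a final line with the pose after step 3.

n=0: pose=(0,-8,E); sL=90/61, sR=90/29; mL=-90/61, mR=45/29; mL+mR=135/1769 → advance +1; mR−mL=5355/1769 → turn +1·90°
n=1: pose=(1,-8,N); sL=9/13, sR=45/37; mL=-9/13, mR=45/74; mL+mR=-81/962 → advance -1; mR−mL=1251/962 → turn +1·90°
n=2: pose=(1,-9,W); sL=90/101, sR=18/25; mL=-90/101, mR=9/25; mL+mR=-1341/2525 → advance -1; mR−mL=3159/2525 → turn +1·90°
n=3: pose=(2,-9,S); sL=45/8, sR=45/32; mL=-45/8, mR=45/64; mL+mR=-315/64 → advance -1; mR−mL=405/64 → turn +1·90°

0 90/61 90/29 -90/61 45/29 0 -8 E
1 9/13 45/37 -9/13 45/74 1 -8 N
2 90/101 18/25 -90/101 9/25 1 -9 W
3 45/8 45/32 -45/8 45/64 2 -9 S
final 2 -8 E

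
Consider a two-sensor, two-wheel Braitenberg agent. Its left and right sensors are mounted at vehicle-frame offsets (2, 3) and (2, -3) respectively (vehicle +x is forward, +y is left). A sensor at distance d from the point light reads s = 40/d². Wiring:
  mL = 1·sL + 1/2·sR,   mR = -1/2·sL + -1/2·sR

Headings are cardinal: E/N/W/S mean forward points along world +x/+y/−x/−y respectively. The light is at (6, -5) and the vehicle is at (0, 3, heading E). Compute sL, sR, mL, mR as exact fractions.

left sensor world pos  = (2, 6); dL² = 137
right sensor world pos = (2, 0); dR² = 41
sL = 40/137 = 40/137
sR = 40/41 = 40/41
mL = 1·sL + 1/2·sR = 4380/5617
mR = -1/2·sL + -1/2·sR = -3560/5617

40/137 40/41 4380/5617 -3560/5617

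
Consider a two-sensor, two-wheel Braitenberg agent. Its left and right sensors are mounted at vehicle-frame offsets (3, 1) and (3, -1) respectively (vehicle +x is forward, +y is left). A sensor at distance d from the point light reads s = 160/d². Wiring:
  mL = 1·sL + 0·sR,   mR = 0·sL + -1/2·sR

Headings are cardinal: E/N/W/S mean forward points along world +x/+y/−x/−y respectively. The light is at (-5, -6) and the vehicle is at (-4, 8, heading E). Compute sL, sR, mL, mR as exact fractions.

left sensor world pos  = (-1, 9); dL² = 241
right sensor world pos = (-1, 7); dR² = 185
sL = 160/241 = 160/241
sR = 160/185 = 32/37
mL = 1·sL + 0·sR = 160/241
mR = 0·sL + -1/2·sR = -16/37

160/241 32/37 160/241 -16/37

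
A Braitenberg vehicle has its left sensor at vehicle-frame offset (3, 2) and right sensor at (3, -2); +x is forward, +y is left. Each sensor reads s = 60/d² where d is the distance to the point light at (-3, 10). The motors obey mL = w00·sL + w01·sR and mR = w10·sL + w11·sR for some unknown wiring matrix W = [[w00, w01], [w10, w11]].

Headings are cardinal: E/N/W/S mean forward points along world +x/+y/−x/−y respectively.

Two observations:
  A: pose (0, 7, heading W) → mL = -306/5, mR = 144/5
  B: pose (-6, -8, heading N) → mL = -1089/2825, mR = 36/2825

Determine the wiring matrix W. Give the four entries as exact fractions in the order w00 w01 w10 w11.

-1/2 -1 -1/2 1/2

obs A: pose=(0,7,W) → sL=12/5, sR=60, mL=-306/5, mR=144/5
obs B: pose=(-6,-8,N) → sL=6/25, sR=30/113, mL=-1089/2825, mR=36/2825
sensor matrix S = [[12/5, 60], [6/25, 30/113]]; det S = -7776/565
solve [mL_A; mL_B] = S·[w00; w01] and [mR_A; mR_B] = S·[w10; w11]:
  w00 = -1/2, w01 = -1, w10 = -1/2, w11 = 1/2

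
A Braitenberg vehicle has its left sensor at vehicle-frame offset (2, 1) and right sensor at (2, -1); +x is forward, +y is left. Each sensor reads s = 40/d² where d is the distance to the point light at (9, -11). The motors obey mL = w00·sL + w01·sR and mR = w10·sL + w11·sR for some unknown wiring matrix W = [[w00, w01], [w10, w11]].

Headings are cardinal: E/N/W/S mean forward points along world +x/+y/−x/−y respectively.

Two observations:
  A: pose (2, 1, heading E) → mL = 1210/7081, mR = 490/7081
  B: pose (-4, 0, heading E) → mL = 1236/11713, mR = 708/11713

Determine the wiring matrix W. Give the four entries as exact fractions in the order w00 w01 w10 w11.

obs A: pose=(2,1,E) → sL=20/97, sR=20/73, mL=1210/7081, mR=490/7081
obs B: pose=(-4,0,E) → sL=8/53, sR=40/221, mL=1236/11713, mR=708/11713
sensor matrix S = [[20/97, 20/73], [8/53, 40/221]]; det S = -334720/82939753
solve [mL_A; mL_B] = S·[w00; w01] and [mR_A; mR_B] = S·[w10; w11]:
  w00 = -1/2, w01 = 1, w10 = 1, w11 = -1/2

-1/2 1 1 -1/2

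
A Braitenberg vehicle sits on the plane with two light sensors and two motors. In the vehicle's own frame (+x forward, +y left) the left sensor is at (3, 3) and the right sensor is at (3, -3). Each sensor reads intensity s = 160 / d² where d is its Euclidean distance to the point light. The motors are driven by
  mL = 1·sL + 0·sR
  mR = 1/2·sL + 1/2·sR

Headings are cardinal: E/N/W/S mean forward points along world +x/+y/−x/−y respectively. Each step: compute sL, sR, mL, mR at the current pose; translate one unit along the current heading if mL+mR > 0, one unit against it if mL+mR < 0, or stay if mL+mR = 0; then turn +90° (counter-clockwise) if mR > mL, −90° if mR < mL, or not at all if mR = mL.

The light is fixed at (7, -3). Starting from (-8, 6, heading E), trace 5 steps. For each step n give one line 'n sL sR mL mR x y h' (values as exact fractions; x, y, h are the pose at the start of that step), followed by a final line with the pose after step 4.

0 5/9 8/9 5/9 13/18 -8 6 E
1 160/433 32/53 160/433 11168/22949 -7 6 N
2 80/169 80/229 80/169 15920/38701 -7 7 W
3 160/493 160/313 160/493 64480/154309 -8 7 N
4 40/97 4/13 40/97 454/1261 -8 8 W
final -9 8 N

n=0: pose=(-8,6,E); sL=5/9, sR=8/9; mL=5/9, mR=13/18; mL+mR=23/18 → advance +1; mR−mL=1/6 → turn +1·90°
n=1: pose=(-7,6,N); sL=160/433, sR=32/53; mL=160/433, mR=11168/22949; mL+mR=19648/22949 → advance +1; mR−mL=2688/22949 → turn +1·90°
n=2: pose=(-7,7,W); sL=80/169, sR=80/229; mL=80/169, mR=15920/38701; mL+mR=34240/38701 → advance +1; mR−mL=-2400/38701 → turn -1·90°
n=3: pose=(-8,7,N); sL=160/493, sR=160/313; mL=160/493, mR=64480/154309; mL+mR=114560/154309 → advance +1; mR−mL=14400/154309 → turn +1·90°
n=4: pose=(-8,8,W); sL=40/97, sR=4/13; mL=40/97, mR=454/1261; mL+mR=974/1261 → advance +1; mR−mL=-66/1261 → turn -1·90°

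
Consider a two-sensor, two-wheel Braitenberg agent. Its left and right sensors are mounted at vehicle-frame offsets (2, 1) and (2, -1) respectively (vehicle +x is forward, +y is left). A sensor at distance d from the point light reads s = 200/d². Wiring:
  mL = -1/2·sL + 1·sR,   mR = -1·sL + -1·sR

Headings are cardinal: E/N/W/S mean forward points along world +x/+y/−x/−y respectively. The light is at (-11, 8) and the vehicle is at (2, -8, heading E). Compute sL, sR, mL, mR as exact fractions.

left sensor world pos  = (4, -7); dL² = 450
right sensor world pos = (4, -9); dR² = 514
sL = 200/450 = 4/9
sR = 200/514 = 100/257
mL = -1/2·sL + 1·sR = 386/2313
mR = -1·sL + -1·sR = -1928/2313

4/9 100/257 386/2313 -1928/2313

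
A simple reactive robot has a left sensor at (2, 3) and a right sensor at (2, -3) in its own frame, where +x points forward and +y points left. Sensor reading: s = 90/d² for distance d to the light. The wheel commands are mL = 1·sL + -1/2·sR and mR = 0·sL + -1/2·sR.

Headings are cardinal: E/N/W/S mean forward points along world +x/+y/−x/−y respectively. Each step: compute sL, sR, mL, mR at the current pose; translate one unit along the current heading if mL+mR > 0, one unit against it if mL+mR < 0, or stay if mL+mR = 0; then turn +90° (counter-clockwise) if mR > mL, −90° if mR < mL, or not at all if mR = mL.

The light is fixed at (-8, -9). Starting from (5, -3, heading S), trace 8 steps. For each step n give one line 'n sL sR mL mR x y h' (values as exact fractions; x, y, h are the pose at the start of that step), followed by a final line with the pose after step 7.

n=0: pose=(5,-3,S); sL=45/136, sR=45/58; mL=-225/3944, mR=-45/116; mL+mR=-1755/3944 → advance -1; mR−mL=-45/136 → turn -1·90°
n=1: pose=(5,-2,W); sL=90/137, sR=90/221; mL=13725/30277, mR=-45/221; mL+mR=7560/30277 → advance +1; mR−mL=-90/137 → turn -1·90°
n=2: pose=(4,-2,N); sL=5/9, sR=5/17; mL=125/306, mR=-5/34; mL+mR=40/153 → advance +1; mR−mL=-5/9 → turn -1·90°
n=3: pose=(4,-1,E); sL=90/317, sR=90/221; mL=5625/70057, mR=-45/221; mL+mR=-8640/70057 → advance -1; mR−mL=-90/317 → turn -1·90°
n=4: pose=(3,-1,S); sL=45/116, sR=9/10; mL=-9/145, mR=-9/20; mL+mR=-297/580 → advance -1; mR−mL=-45/116 → turn -1·90°
n=5: pose=(3,0,W); sL=10/13, sR=2/5; mL=37/65, mR=-1/5; mL+mR=24/65 → advance +1; mR−mL=-10/13 → turn -1·90°
n=6: pose=(2,0,N); sL=9/17, sR=9/29; mL=369/986, mR=-9/58; mL+mR=108/493 → advance +1; mR−mL=-9/17 → turn -1·90°
n=7: pose=(2,1,E); sL=90/313, sR=90/193; mL=3285/60409, mR=-45/193; mL+mR=-10800/60409 → advance -1; mR−mL=-90/313 → turn -1·90°

0 45/136 45/58 -225/3944 -45/116 5 -3 S
1 90/137 90/221 13725/30277 -45/221 5 -2 W
2 5/9 5/17 125/306 -5/34 4 -2 N
3 90/317 90/221 5625/70057 -45/221 4 -1 E
4 45/116 9/10 -9/145 -9/20 3 -1 S
5 10/13 2/5 37/65 -1/5 3 0 W
6 9/17 9/29 369/986 -9/58 2 0 N
7 90/313 90/193 3285/60409 -45/193 2 1 E
final 1 1 S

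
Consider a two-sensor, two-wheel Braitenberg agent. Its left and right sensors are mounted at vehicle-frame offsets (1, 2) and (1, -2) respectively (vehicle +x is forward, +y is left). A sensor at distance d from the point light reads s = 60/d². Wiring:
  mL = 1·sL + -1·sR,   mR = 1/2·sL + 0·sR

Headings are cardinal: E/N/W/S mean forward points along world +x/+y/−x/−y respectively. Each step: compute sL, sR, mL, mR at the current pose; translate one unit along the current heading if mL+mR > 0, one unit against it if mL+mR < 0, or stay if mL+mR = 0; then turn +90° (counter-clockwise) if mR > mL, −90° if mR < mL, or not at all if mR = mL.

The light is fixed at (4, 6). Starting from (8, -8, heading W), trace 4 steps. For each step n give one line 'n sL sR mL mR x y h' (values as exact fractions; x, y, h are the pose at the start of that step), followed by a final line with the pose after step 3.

n=0: pose=(8,-8,W); sL=12/53, sR=20/51; mL=-448/2703, mR=6/53; mL+mR=-142/2703 → advance -1; mR−mL=754/2703 → turn +1·90°
n=1: pose=(9,-8,S); sL=30/137, sR=10/39; mL=-200/5343, mR=15/137; mL+mR=385/5343 → advance +1; mR−mL=785/5343 → turn +1·90°
n=2: pose=(9,-9,E); sL=12/41, sR=12/65; mL=288/2665, mR=6/41; mL+mR=678/2665 → advance +1; mR−mL=102/2665 → turn +1·90°
n=3: pose=(10,-9,N); sL=15/53, sR=3/13; mL=36/689, mR=15/106; mL+mR=267/1378 → advance +1; mR−mL=123/1378 → turn +1·90°

0 12/53 20/51 -448/2703 6/53 8 -8 W
1 30/137 10/39 -200/5343 15/137 9 -8 S
2 12/41 12/65 288/2665 6/41 9 -9 E
3 15/53 3/13 36/689 15/106 10 -9 N
final 10 -8 W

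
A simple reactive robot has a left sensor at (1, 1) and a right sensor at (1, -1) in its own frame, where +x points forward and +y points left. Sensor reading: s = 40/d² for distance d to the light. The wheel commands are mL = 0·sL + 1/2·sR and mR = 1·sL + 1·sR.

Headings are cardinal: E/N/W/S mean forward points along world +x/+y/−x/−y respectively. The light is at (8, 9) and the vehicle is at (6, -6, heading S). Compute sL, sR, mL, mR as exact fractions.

40/257 8/53 4/53 4176/13621

left sensor world pos  = (7, -7); dL² = 257
right sensor world pos = (5, -7); dR² = 265
sL = 40/257 = 40/257
sR = 40/265 = 8/53
mL = 0·sL + 1/2·sR = 4/53
mR = 1·sL + 1·sR = 4176/13621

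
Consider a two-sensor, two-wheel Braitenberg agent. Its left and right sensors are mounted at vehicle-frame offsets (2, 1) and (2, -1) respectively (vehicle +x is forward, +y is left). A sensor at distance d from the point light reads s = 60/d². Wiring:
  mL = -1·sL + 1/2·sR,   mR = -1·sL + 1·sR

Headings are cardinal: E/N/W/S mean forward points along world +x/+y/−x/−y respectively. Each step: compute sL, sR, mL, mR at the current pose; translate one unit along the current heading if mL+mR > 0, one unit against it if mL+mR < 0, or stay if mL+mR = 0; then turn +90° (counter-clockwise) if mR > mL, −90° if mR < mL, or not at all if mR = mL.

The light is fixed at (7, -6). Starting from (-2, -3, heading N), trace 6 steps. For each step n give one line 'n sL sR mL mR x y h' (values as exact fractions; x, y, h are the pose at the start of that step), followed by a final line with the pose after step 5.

0 12/25 60/89 -318/2225 432/2225 -2 -3 N
1 6/13 30/73 -243/949 -48/949 -2 -2 W
2 60/53 12/17 -702/901 -384/901 -1 -2 S
3 5/6 15/13 -10/39 25/78 -1 -1 E
4 60/113 12/17 -342/1921 336/1921 0 -1 N
5 2/3 30/53 -61/159 -16/159 0 -2 W
final 1 -2 S

n=0: pose=(-2,-3,N); sL=12/25, sR=60/89; mL=-318/2225, mR=432/2225; mL+mR=114/2225 → advance +1; mR−mL=30/89 → turn +1·90°
n=1: pose=(-2,-2,W); sL=6/13, sR=30/73; mL=-243/949, mR=-48/949; mL+mR=-291/949 → advance -1; mR−mL=15/73 → turn +1·90°
n=2: pose=(-1,-2,S); sL=60/53, sR=12/17; mL=-702/901, mR=-384/901; mL+mR=-1086/901 → advance -1; mR−mL=6/17 → turn +1·90°
n=3: pose=(-1,-1,E); sL=5/6, sR=15/13; mL=-10/39, mR=25/78; mL+mR=5/78 → advance +1; mR−mL=15/26 → turn +1·90°
n=4: pose=(0,-1,N); sL=60/113, sR=12/17; mL=-342/1921, mR=336/1921; mL+mR=-6/1921 → advance -1; mR−mL=6/17 → turn +1·90°
n=5: pose=(0,-2,W); sL=2/3, sR=30/53; mL=-61/159, mR=-16/159; mL+mR=-77/159 → advance -1; mR−mL=15/53 → turn +1·90°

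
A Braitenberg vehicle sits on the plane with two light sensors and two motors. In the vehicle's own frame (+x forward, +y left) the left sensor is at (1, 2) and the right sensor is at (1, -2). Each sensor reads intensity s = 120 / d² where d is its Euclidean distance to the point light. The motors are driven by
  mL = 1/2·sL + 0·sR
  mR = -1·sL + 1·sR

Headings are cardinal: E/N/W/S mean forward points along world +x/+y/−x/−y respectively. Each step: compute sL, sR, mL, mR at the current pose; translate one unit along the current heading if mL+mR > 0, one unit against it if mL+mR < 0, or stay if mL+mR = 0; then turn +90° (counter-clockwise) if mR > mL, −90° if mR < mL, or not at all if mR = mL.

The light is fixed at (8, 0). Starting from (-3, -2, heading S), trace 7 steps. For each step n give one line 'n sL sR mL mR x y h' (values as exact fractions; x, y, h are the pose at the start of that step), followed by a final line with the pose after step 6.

0 4/3 60/89 2/3 -176/267 -3 -2 S
1 120/169 24/29 60/169 576/4901 -3 -3 W
2 3/5 15/13 3/10 36/65 -4 -3 N
3 24/37 120/169 12/37 384/6253 -4 -2 W
4 60/113 60/61 30/113 3120/6893 -5 -2 N
5 24/41 120/197 12/41 192/8077 -5 -1 W
6 15/32 5/6 15/64 35/96 -6 -1 N
final -6 0 W

n=0: pose=(-3,-2,S); sL=4/3, sR=60/89; mL=2/3, mR=-176/267; mL+mR=2/267 → advance +1; mR−mL=-118/89 → turn -1·90°
n=1: pose=(-3,-3,W); sL=120/169, sR=24/29; mL=60/169, mR=576/4901; mL+mR=2316/4901 → advance +1; mR−mL=-1164/4901 → turn -1·90°
n=2: pose=(-4,-3,N); sL=3/5, sR=15/13; mL=3/10, mR=36/65; mL+mR=111/130 → advance +1; mR−mL=33/130 → turn +1·90°
n=3: pose=(-4,-2,W); sL=24/37, sR=120/169; mL=12/37, mR=384/6253; mL+mR=2412/6253 → advance +1; mR−mL=-1644/6253 → turn -1·90°
n=4: pose=(-5,-2,N); sL=60/113, sR=60/61; mL=30/113, mR=3120/6893; mL+mR=4950/6893 → advance +1; mR−mL=1290/6893 → turn +1·90°
n=5: pose=(-5,-1,W); sL=24/41, sR=120/197; mL=12/41, mR=192/8077; mL+mR=2556/8077 → advance +1; mR−mL=-2172/8077 → turn -1·90°
n=6: pose=(-6,-1,N); sL=15/32, sR=5/6; mL=15/64, mR=35/96; mL+mR=115/192 → advance +1; mR−mL=25/192 → turn +1·90°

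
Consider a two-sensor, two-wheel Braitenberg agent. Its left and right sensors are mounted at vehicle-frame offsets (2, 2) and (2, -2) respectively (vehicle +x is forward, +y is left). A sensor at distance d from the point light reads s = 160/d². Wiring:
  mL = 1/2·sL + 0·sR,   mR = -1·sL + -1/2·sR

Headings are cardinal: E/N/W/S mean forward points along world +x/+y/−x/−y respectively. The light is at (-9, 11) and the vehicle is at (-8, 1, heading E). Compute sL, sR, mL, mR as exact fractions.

160/73 160/153 80/73 -30320/11169

left sensor world pos  = (-6, 3); dL² = 73
right sensor world pos = (-6, -1); dR² = 153
sL = 160/73 = 160/73
sR = 160/153 = 160/153
mL = 1/2·sL + 0·sR = 80/73
mR = -1·sL + -1/2·sR = -30320/11169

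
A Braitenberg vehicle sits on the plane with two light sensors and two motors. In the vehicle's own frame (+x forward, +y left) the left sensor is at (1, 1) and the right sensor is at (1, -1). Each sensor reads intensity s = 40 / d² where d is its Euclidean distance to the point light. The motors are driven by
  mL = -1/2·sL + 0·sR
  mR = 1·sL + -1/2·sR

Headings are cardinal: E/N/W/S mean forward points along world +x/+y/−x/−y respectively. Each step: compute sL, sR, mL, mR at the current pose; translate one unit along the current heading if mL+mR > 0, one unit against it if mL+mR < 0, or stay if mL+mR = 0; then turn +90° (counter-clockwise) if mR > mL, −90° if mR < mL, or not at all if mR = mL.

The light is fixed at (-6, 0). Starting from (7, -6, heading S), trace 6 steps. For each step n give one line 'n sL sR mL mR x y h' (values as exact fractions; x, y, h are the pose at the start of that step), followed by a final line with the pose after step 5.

0 8/49 40/193 -4/49 564/9457 7 -6 S
1 10/53 5/29 -5/53 315/3074 7 -5 E
2 8/37 40/241 -4/37 1188/8917 8 -5 N
3 20/97 20/89 -10/97 810/8633 8 -4 W
4 40/281 40/221 -20/281 3220/62101 9 -4 S
5 2/13 5/34 -1/13 71/884 9 -3 E
final 10 -3 N

n=0: pose=(7,-6,S); sL=8/49, sR=40/193; mL=-4/49, mR=564/9457; mL+mR=-208/9457 → advance -1; mR−mL=1336/9457 → turn +1·90°
n=1: pose=(7,-5,E); sL=10/53, sR=5/29; mL=-5/53, mR=315/3074; mL+mR=25/3074 → advance +1; mR−mL=605/3074 → turn +1·90°
n=2: pose=(8,-5,N); sL=8/37, sR=40/241; mL=-4/37, mR=1188/8917; mL+mR=224/8917 → advance +1; mR−mL=2152/8917 → turn +1·90°
n=3: pose=(8,-4,W); sL=20/97, sR=20/89; mL=-10/97, mR=810/8633; mL+mR=-80/8633 → advance -1; mR−mL=1700/8633 → turn +1·90°
n=4: pose=(9,-4,S); sL=40/281, sR=40/221; mL=-20/281, mR=3220/62101; mL+mR=-1200/62101 → advance -1; mR−mL=7640/62101 → turn +1·90°
n=5: pose=(9,-3,E); sL=2/13, sR=5/34; mL=-1/13, mR=71/884; mL+mR=3/884 → advance +1; mR−mL=139/884 → turn +1·90°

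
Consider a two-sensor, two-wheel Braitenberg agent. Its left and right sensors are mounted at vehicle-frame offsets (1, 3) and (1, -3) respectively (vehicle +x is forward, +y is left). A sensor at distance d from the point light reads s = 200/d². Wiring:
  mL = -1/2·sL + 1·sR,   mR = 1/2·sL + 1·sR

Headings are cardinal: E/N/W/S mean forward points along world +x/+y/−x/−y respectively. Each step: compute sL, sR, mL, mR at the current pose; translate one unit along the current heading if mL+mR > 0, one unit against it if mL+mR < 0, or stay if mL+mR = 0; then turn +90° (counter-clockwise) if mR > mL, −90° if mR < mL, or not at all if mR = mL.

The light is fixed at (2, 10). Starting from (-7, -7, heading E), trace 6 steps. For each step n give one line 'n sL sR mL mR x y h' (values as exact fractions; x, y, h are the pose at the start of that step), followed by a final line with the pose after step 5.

0 10/13 25/58 35/754 615/754 -7 -7 E
1 200/377 200/281 47300/105937 103500/105937 -6 -7 N
2 100/221 4/5 634/1105 1134/1105 -6 -6 W
3 8/13 200/433 868/5629 4332/5629 -7 -6 S
4 10/13 25/58 35/754 615/754 -7 -7 E
5 200/377 200/281 47300/105937 103500/105937 -6 -7 N
final -6 -6 W

n=0: pose=(-7,-7,E); sL=10/13, sR=25/58; mL=35/754, mR=615/754; mL+mR=25/29 → advance +1; mR−mL=10/13 → turn +1·90°
n=1: pose=(-6,-7,N); sL=200/377, sR=200/281; mL=47300/105937, mR=103500/105937; mL+mR=400/281 → advance +1; mR−mL=200/377 → turn +1·90°
n=2: pose=(-6,-6,W); sL=100/221, sR=4/5; mL=634/1105, mR=1134/1105; mL+mR=8/5 → advance +1; mR−mL=100/221 → turn +1·90°
n=3: pose=(-7,-6,S); sL=8/13, sR=200/433; mL=868/5629, mR=4332/5629; mL+mR=400/433 → advance +1; mR−mL=8/13 → turn +1·90°
n=4: pose=(-7,-7,E); sL=10/13, sR=25/58; mL=35/754, mR=615/754; mL+mR=25/29 → advance +1; mR−mL=10/13 → turn +1·90°
n=5: pose=(-6,-7,N); sL=200/377, sR=200/281; mL=47300/105937, mR=103500/105937; mL+mR=400/281 → advance +1; mR−mL=200/377 → turn +1·90°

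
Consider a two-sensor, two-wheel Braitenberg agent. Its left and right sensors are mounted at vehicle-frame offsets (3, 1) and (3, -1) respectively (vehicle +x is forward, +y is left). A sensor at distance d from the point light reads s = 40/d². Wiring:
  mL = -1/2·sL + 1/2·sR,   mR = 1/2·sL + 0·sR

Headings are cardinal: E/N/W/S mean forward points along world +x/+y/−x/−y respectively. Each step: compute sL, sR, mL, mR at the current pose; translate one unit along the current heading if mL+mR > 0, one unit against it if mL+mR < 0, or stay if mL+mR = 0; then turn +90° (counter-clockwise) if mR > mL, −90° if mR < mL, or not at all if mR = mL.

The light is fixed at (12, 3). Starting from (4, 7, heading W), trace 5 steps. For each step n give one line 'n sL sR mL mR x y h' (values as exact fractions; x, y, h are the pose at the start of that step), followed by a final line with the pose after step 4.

0 4/13 20/73 -16/949 2/13 4 7 W
1 8/13 40/101 -144/1313 4/13 3 7 S
2 10/13 1 3/26 5/13 3 6 E
3 40/117 8/17 128/1989 20/117 4 6 N
4 4/13 20/73 -16/949 2/13 4 7 W
final 3 7 S

n=0: pose=(4,7,W); sL=4/13, sR=20/73; mL=-16/949, mR=2/13; mL+mR=10/73 → advance +1; mR−mL=162/949 → turn +1·90°
n=1: pose=(3,7,S); sL=8/13, sR=40/101; mL=-144/1313, mR=4/13; mL+mR=20/101 → advance +1; mR−mL=548/1313 → turn +1·90°
n=2: pose=(3,6,E); sL=10/13, sR=1; mL=3/26, mR=5/13; mL+mR=1/2 → advance +1; mR−mL=7/26 → turn +1·90°
n=3: pose=(4,6,N); sL=40/117, sR=8/17; mL=128/1989, mR=20/117; mL+mR=4/17 → advance +1; mR−mL=212/1989 → turn +1·90°
n=4: pose=(4,7,W); sL=4/13, sR=20/73; mL=-16/949, mR=2/13; mL+mR=10/73 → advance +1; mR−mL=162/949 → turn +1·90°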